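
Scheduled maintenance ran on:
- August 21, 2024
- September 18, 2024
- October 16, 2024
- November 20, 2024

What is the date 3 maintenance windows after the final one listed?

All dates are Wednesdays, 28, 28, 35 days apart.
Specifically, the 3rd Wednesday of each month.
December 2024 — 3rd Wednesday is December 18, 2024.
January 2025 — 3rd Wednesday is January 15, 2025.
3rd Wednesday of February 2025: February 19, 2025.

February 19, 2025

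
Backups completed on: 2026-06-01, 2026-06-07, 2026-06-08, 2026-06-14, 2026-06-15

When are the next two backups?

2026-06-21, 2026-06-22

The gap pattern 6, 1, 6, 1 repeats every 2 events.
These are the Mondays and Sundays of each week.
The following Sunday is 2026-06-21.
Next Monday: 2026-06-22.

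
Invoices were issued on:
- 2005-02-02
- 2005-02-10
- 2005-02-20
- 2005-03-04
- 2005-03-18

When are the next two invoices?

Intervals are 8, 10, 12, 14 days — an arithmetic progression with common difference 2.
Next gap: 16 days. 2005-03-18 + 16 days = 2005-04-03.
Next gap: 18 days. 2005-04-03 + 18 days = 2005-04-21.

2005-04-03, 2005-04-21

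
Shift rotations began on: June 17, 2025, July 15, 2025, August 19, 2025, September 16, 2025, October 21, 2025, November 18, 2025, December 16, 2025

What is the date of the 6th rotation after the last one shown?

June 16, 2026

These are Tuesdays at 28- or 35-day spacing (28, 35, 28, 35, 28, 28).
The pattern: 3rd Tuesday of the month.
3rd Tuesday of January 2026: January 20, 2026.
February 2026 — 3rd Tuesday is February 17, 2026.
March 2026 — 3rd Tuesday is March 17, 2026.
3rd Tuesday of April 2026: April 21, 2026.
May 2026 — 3rd Tuesday is May 19, 2026.
June 2026 — 3rd Tuesday is June 16, 2026.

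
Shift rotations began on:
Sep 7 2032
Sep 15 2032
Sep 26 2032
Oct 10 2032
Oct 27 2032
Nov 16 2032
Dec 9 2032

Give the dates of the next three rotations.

Jan 4 2033, Feb 2 2033, Mar 6 2033

Intervals are 8, 11, 14, 17, 20, 23 days — an arithmetic progression with common difference 3.
Next gap: 26 days. Dec 9 2032 + 26 days = Jan 4 2033.
Next gap: 29 days. Jan 4 2033 + 29 days = Feb 2 2033.
Next gap: 32 days. Feb 2 2033 + 32 days = Mar 6 2033.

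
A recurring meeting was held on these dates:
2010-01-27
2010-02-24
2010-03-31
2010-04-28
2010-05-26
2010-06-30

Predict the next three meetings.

All Wednesdays; the gaps (28, 35, 28, 28, 35) vary with month length.
This is the last Wednesday of each month.
July 2010 ends with Wednesday 2010-07-28.
Last Wednesday of August 2010: 2010-08-25.
Last Wednesday of September 2010: 2010-09-29.

2010-07-28, 2010-08-25, 2010-09-29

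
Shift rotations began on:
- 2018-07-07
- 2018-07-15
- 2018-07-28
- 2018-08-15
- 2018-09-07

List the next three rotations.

2018-10-05, 2018-11-07, 2018-12-15

Intervals are 8, 13, 18, 23 days — an arithmetic progression with common difference 5.
Next gap: 28 days. 2018-09-07 + 28 days = 2018-10-05.
Next gap: 33 days. 2018-10-05 + 33 days = 2018-11-07.
Next gap: 38 days. 2018-11-07 + 38 days = 2018-12-15.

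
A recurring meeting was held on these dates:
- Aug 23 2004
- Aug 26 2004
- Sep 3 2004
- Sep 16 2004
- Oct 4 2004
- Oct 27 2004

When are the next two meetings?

Nov 24 2004, Dec 27 2004

Gaps: 3, 8, 13, 18, 23 days — each gap is 5 larger than the previous one.
Next gap: 28 days. Oct 27 2004 + 28 days = Nov 24 2004.
Next gap: 33 days. Nov 24 2004 + 33 days = Dec 27 2004.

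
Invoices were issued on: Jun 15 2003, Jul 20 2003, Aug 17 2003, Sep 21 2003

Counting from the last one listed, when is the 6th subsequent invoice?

Gaps: 35, 28, 35 days — a mix of 28 and 35. Every date is a Sunday.
Each is the 3rd Sunday of its month.
3rd Sunday of October 2003: Oct 19 2003.
3rd Sunday of November 2003: Nov 16 2003.
December 2003 — 3rd Sunday is Dec 21 2003.
January 2004 — 3rd Sunday is Jan 18 2004.
February 2004 — 3rd Sunday is Feb 15 2004.
3rd Sunday of March 2004: Mar 21 2004.

Mar 21 2004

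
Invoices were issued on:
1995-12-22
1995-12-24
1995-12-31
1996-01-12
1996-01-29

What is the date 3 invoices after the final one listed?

Intervals are 2, 7, 12, 17 days — an arithmetic progression with common difference 5.
Next gap: 22 days. 1996-01-29 + 22 days = 1996-02-20.
Next gap: 27 days. 1996-02-20 + 27 days = 1996-03-18.
Next gap: 32 days. 1996-03-18 + 32 days = 1996-04-19.

1996-04-19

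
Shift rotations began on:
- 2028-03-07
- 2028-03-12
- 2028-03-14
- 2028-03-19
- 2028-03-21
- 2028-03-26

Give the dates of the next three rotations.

2028-03-28, 2028-04-02, 2028-04-04

Gaps: 5, 2, 5, 2, 5 days — not constant, but cyclic with period 2.
The events fall on every Tuesday and Sunday.
Next Tuesday: 2028-03-28.
Next Sunday: 2028-04-02.
The following Tuesday is 2028-04-04.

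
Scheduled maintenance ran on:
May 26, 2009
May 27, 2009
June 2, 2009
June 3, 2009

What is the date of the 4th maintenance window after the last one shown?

Gaps: 1, 6, 1 days — not constant, but cyclic with period 2.
The events fall on every Tuesday and Wednesday.
The following Tuesday is June 9, 2009.
Next Wednesday: June 10, 2009.
The following Tuesday is June 16, 2009.
The following Wednesday is June 17, 2009.

June 17, 2009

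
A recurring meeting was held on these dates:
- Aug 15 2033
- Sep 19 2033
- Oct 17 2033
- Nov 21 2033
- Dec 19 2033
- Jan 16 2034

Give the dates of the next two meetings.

Feb 20 2034, Mar 20 2034

Gaps: 35, 28, 35, 28, 28 days — a mix of 28 and 35. Every date is a Monday.
Each is the 3rd Monday of its month.
3rd Monday of February 2034: Feb 20 2034.
3rd Monday of March 2034: Mar 20 2034.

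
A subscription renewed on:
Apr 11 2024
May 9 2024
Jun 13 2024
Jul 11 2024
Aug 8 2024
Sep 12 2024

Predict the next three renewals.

Oct 10 2024, Nov 14 2024, Dec 12 2024

These are Thursdays at 28- or 35-day spacing (28, 35, 28, 28, 35).
The pattern: 2nd Thursday of the month.
October 2024 — 2nd Thursday is Oct 10 2024.
2nd Thursday of November 2024: Nov 14 2024.
December 2024 — 2nd Thursday is Dec 12 2024.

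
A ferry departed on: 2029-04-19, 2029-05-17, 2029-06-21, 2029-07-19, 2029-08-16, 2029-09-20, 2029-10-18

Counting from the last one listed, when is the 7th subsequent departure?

2030-05-16

Gaps: 28, 35, 28, 28, 35, 28 days — a mix of 28 and 35. Every date is a Thursday.
Each is the 3rd Thursday of its month.
3rd Thursday of November 2029: 2029-11-15.
December 2029 — 3rd Thursday is 2029-12-20.
January 2030 — 3rd Thursday is 2030-01-17.
February 2030 — 3rd Thursday is 2030-02-21.
3rd Thursday of March 2030: 2030-03-21.
3rd Thursday of April 2030: 2030-04-18.
May 2030 — 3rd Thursday is 2030-05-16.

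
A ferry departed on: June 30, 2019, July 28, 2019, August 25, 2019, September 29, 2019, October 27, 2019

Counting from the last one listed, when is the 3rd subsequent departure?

Every date is a Sunday; gaps 28, 28, 35, 28 days.
Each is the last Sunday of its month (at least one falls on the 29th or later, ruling out '4th Sunday').
November 2019 ends with Sunday November 24, 2019.
Last Sunday of December 2019: December 29, 2019.
January 2020 ends with Sunday January 26, 2020.

January 26, 2020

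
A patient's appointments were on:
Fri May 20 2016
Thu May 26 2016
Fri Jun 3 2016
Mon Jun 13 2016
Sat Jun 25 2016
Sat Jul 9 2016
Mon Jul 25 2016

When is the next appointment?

Fri Aug 12 2016

The spacing grows by 2 each time: 6, 8, 10, 12, 14, 16 days.
Next gap: 18 days. Mon Jul 25 2016 + 18 days = Fri Aug 12 2016.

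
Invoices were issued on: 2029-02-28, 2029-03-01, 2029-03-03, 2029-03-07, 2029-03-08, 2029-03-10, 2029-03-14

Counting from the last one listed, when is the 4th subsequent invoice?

Gaps: 1, 2, 4, 1, 2, 4 days — not constant, but cyclic with period 3.
The events fall on every Wednesday, Thursday and Saturday.
The following Thursday is 2029-03-15.
Next Saturday: 2029-03-17.
Next Wednesday: 2029-03-21.
Next Thursday: 2029-03-22.

2029-03-22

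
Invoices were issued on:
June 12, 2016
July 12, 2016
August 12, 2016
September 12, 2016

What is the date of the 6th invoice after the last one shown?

Each date is the 12th; the gaps (30, 31, 31) track the month lengths.
The rule is the 12th of each month.
October 2016: October 12, 2016.
November 2016: November 12, 2016.
December 2016: December 12, 2016.
January 2017: January 12, 2017.
February 2017: February 12, 2017.
March 2017: March 12, 2017.

March 12, 2017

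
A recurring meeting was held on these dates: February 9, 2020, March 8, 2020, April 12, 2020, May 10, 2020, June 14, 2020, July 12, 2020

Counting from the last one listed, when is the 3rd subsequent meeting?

All dates are Sundays, 28, 35, 28, 35, 28 days apart.
Specifically, the 2nd Sunday of each month.
2nd Sunday of August 2020: August 9, 2020.
2nd Sunday of September 2020: September 13, 2020.
October 2020 — 2nd Sunday is October 11, 2020.

October 11, 2020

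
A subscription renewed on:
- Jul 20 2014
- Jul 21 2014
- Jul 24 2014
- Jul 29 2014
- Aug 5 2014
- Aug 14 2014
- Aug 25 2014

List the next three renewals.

The spacing grows by 2 each time: 1, 3, 5, 7, 9, 11 days.
Next gap: 13 days. Aug 25 2014 + 13 days = Sep 7 2014.
Next gap: 15 days. Sep 7 2014 + 15 days = Sep 22 2014.
Next gap: 17 days. Sep 22 2014 + 17 days = Oct 9 2014.

Sep 7 2014, Sep 22 2014, Oct 9 2014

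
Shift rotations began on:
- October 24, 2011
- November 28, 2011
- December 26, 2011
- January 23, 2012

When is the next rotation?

These are Mondays at 28- or 35-day spacing (35, 28, 28).
The pattern: 4th Monday of the month.
February 2012 — 4th Monday is February 27, 2012.

February 27, 2012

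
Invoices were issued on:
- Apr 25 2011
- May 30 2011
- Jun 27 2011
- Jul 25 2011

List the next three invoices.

These are Mondays with 35, 28, 28-day gaps.
Each is the final Monday of its month — May 30 2011 is past the 28th, so '4th Monday' doesn't fit.
Last Monday of August 2011: Aug 29 2011.
Last Monday of September 2011: Sep 26 2011.
Last Monday of October 2011: Oct 31 2011.

Aug 29 2011, Sep 26 2011, Oct 31 2011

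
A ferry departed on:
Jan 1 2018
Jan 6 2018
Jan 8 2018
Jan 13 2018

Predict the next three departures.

Jan 15 2018, Jan 20 2018, Jan 22 2018

Gaps: 5, 2, 5 days — not constant, but cyclic with period 2.
The events fall on every Monday and Saturday.
The following Monday is Jan 15 2018.
The following Saturday is Jan 20 2018.
The following Monday is Jan 22 2018.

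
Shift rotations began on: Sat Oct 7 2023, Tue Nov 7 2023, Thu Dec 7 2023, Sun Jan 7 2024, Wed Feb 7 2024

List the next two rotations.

Thu Mar 7 2024, Sun Apr 7 2024

Each date is the 7th; the gaps (31, 30, 31, 31) track the month lengths.
The rule is the 7th of each month.
Next: March 2024 → Thu Mar 7 2024.
Next: April 2024 → Sun Apr 7 2024.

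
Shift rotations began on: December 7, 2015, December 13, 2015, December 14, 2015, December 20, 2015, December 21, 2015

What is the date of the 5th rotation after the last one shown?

January 10, 2016

Gaps: 6, 1, 6, 1 days — not constant, but cyclic with period 2.
The events fall on every Monday and Sunday.
The following Sunday is December 27, 2015.
Next Monday: December 28, 2015.
The following Sunday is January 3, 2016.
Next Monday: January 4, 2016.
Next Sunday: January 10, 2016.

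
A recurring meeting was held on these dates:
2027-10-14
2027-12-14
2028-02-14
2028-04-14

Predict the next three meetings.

2028-06-14, 2028-08-14, 2028-10-14

Gaps: 61, 62, 60 days — not constant. Every event is on the 14th of the month.
Pattern: the 14th of every 2 months.
June 2028: 2028-06-14.
Next: August 2028 → 2028-08-14.
October 2028: 2028-10-14.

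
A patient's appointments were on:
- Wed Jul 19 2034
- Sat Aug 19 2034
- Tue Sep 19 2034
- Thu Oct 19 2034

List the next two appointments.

Each date is the 19th; the gaps (31, 31, 30) track the month lengths.
The rule is the 19th of each month.
November 2034: Sun Nov 19 2034.
Next: December 2034 → Tue Dec 19 2034.

Sun Nov 19 2034, Tue Dec 19 2034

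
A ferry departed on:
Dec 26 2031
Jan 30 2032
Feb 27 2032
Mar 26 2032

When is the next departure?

Apr 30 2032

These are Fridays with 35, 28, 28-day gaps.
Each is the final Friday of its month — Jan 30 2032 is past the 28th, so '4th Friday' doesn't fit.
April 2032 ends with Friday Apr 30 2032.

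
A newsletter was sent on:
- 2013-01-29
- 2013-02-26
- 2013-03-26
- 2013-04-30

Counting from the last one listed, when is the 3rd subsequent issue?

2013-07-30

These are Tuesdays with 28, 28, 35-day gaps.
Each is the final Tuesday of its month — 2013-01-29 is past the 28th, so '4th Tuesday' doesn't fit.
May 2013 ends with Tuesday 2013-05-28.
Last Tuesday of June 2013: 2013-06-25.
July 2013 ends with Tuesday 2013-07-30.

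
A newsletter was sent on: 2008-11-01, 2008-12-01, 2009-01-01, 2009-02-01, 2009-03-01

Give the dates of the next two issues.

2009-04-01, 2009-05-01

The day-of-month is always 1 (30, 31, 31, 28 days between events).
So this recurs on the 1st of each month.
Next: April 2009 → 2009-04-01.
Next: May 2009 → 2009-05-01.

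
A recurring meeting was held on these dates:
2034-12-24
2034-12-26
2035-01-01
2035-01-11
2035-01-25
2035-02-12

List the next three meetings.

The spacing grows by 4 each time: 2, 6, 10, 14, 18 days.
Next gap: 22 days. 2035-02-12 + 22 days = 2035-03-06.
Next gap: 26 days. 2035-03-06 + 26 days = 2035-04-01.
Next gap: 30 days. 2035-04-01 + 30 days = 2035-05-01.

2035-03-06, 2035-04-01, 2035-05-01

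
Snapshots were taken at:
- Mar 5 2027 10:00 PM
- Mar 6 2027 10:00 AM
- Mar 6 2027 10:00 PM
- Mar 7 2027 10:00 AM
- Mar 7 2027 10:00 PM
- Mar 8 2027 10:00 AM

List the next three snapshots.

Mar 8 2027 10:00 PM, Mar 9 2027 10:00 AM, Mar 9 2027 10:00 PM

The interval is a steady 12 hours (12, 12, 12, 12, 12).
Mar 8 2027 10:00 AM + 12 h = Mar 8 2027 10:00 PM.
Mar 8 2027 10:00 PM + 12 h = Mar 9 2027 10:00 AM.
Mar 9 2027 10:00 AM + 12 h = Mar 9 2027 10:00 PM.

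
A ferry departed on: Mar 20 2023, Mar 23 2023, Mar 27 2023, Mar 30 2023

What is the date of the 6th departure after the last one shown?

Every event lands on a Monday or Thursday (gaps cycle 3, 4, 3).
So the schedule is: every Monday and Thursday.
The following Monday is Apr 3 2023.
Next Thursday: Apr 6 2023.
The following Monday is Apr 10 2023.
Next Thursday: Apr 13 2023.
Next Monday: Apr 17 2023.
Next Thursday: Apr 20 2023.

Apr 20 2023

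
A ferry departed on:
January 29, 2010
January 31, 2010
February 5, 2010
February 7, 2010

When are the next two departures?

Gaps: 2, 5, 2 days — not constant, but cyclic with period 2.
The events fall on every Friday and Sunday.
Next Friday: February 12, 2010.
The following Sunday is February 14, 2010.

February 12, 2010; February 14, 2010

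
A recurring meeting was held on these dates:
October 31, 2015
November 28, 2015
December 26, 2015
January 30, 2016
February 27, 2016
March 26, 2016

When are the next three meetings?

April 30, 2016; May 28, 2016; June 25, 2016

All Saturdays; the gaps (28, 28, 35, 28, 28) vary with month length.
This is the last Saturday of each month.
Last Saturday of April 2016: April 30, 2016.
Last Saturday of May 2016: May 28, 2016.
June 2016 ends with Saturday June 25, 2016.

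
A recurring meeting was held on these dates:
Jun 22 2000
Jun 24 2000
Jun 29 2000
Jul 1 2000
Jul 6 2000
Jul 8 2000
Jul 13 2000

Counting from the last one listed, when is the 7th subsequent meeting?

Aug 5 2000

The gap pattern 2, 5, 2, 5, 2, 5 repeats every 2 events.
These are the Thursdays and Saturdays of each week.
Next Saturday: Jul 15 2000.
Next Thursday: Jul 20 2000.
Next Saturday: Jul 22 2000.
The following Thursday is Jul 27 2000.
Next Saturday: Jul 29 2000.
Next Thursday: Aug 3 2000.
Next Saturday: Aug 5 2000.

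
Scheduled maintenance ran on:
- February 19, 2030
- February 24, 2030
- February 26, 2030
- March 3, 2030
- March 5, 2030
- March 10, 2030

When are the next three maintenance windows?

Every event lands on a Tuesday or Sunday (gaps cycle 5, 2, 5, 2, 5).
So the schedule is: every Tuesday and Sunday.
Next Tuesday: March 12, 2030.
Next Sunday: March 17, 2030.
The following Tuesday is March 19, 2030.

March 12, 2030; March 17, 2030; March 19, 2030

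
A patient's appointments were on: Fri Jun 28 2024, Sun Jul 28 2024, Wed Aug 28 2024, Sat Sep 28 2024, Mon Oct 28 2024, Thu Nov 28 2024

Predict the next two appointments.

Sat Dec 28 2024, Tue Jan 28 2025

Each date is the 28th; the gaps (30, 31, 31, 30, 31) track the month lengths.
The rule is the 28th of each month.
December 2024: Sat Dec 28 2024.
January 2025: Tue Jan 28 2025.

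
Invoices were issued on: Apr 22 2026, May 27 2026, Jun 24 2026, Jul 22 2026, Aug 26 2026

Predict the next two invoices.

These are Wednesdays at 28- or 35-day spacing (35, 28, 28, 35).
The pattern: 4th Wednesday of the month.
September 2026 — 4th Wednesday is Sep 23 2026.
4th Wednesday of October 2026: Oct 28 2026.

Sep 23 2026, Oct 28 2026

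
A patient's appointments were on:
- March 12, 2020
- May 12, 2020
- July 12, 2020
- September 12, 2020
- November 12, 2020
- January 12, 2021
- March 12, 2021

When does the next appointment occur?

May 12, 2021

The day-of-month is always 12 (61, 61, 62, 61, 61, 59 days between events).
So this recurs on the 12th of every 2 months.
May 2021: May 12, 2021.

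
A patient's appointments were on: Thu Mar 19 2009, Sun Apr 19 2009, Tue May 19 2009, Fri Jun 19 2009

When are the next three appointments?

Sun Jul 19 2009, Wed Aug 19 2009, Sat Sep 19 2009

The day-of-month is always 19 (31, 30, 31 days between events).
So this recurs on the 19th of each month.
Next: July 2009 → Sun Jul 19 2009.
August 2009: Wed Aug 19 2009.
Next: September 2009 → Sat Sep 19 2009.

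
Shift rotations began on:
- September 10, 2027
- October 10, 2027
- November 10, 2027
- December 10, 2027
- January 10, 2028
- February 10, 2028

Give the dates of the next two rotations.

March 10, 2028; April 10, 2028

Each date is the 10th; the gaps (30, 31, 30, 31, 31) track the month lengths.
The rule is the 10th of each month.
March 2028: March 10, 2028.
Next: April 2028 → April 10, 2028.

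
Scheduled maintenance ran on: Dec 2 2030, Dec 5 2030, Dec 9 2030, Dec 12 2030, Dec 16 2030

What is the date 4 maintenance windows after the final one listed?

The gap pattern 3, 4, 3, 4 repeats every 2 events.
These are the Mondays and Thursdays of each week.
The following Thursday is Dec 19 2030.
The following Monday is Dec 23 2030.
Next Thursday: Dec 26 2030.
The following Monday is Dec 30 2030.

Dec 30 2030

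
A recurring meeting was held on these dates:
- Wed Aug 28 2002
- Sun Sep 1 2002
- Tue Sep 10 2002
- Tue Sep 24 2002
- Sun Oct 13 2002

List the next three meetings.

Wed Nov 6 2002, Thu Dec 5 2002, Wed Jan 8 2003

The spacing grows by 5 each time: 4, 9, 14, 19 days.
Next gap: 24 days. Sun Oct 13 2002 + 24 days = Wed Nov 6 2002.
Next gap: 29 days. Wed Nov 6 2002 + 29 days = Thu Dec 5 2002.
Next gap: 34 days. Thu Dec 5 2002 + 34 days = Wed Jan 8 2003.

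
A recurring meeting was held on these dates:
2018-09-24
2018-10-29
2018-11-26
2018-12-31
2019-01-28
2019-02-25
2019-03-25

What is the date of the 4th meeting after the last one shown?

2019-07-29

These are Mondays with 35, 28, 35, 28, 28, 28-day gaps.
Each is the final Monday of its month — 2018-10-29 is past the 28th, so '4th Monday' doesn't fit.
April 2019 ends with Monday 2019-04-29.
May 2019 ends with Monday 2019-05-27.
June 2019 ends with Monday 2019-06-24.
Last Monday of July 2019: 2019-07-29.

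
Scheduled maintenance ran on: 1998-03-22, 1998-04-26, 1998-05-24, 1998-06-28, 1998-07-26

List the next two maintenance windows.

All dates are Sundays, 35, 28, 35, 28 days apart.
Specifically, the 4th Sunday of each month.
4th Sunday of August 1998: 1998-08-23.
4th Sunday of September 1998: 1998-09-27.

1998-08-23, 1998-09-27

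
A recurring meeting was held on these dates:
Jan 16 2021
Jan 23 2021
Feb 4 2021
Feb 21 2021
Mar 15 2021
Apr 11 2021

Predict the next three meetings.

The spacing grows by 5 each time: 7, 12, 17, 22, 27 days.
Next gap: 32 days. Apr 11 2021 + 32 days = May 13 2021.
Next gap: 37 days. May 13 2021 + 37 days = Jun 19 2021.
Next gap: 42 days. Jun 19 2021 + 42 days = Jul 31 2021.

May 13 2021, Jun 19 2021, Jul 31 2021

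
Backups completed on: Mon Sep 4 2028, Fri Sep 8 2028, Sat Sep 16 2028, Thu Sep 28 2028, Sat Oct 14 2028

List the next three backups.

Intervals are 4, 8, 12, 16 days — an arithmetic progression with common difference 4.
Next gap: 20 days. Sat Oct 14 2028 + 20 days = Fri Nov 3 2028.
Next gap: 24 days. Fri Nov 3 2028 + 24 days = Mon Nov 27 2028.
Next gap: 28 days. Mon Nov 27 2028 + 28 days = Mon Dec 25 2028.

Fri Nov 3 2028, Mon Nov 27 2028, Mon Dec 25 2028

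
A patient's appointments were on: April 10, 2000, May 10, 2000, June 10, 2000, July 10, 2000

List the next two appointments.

Each date is the 10th; the gaps (30, 31, 30) track the month lengths.
The rule is the 10th of each month.
Next: August 2000 → August 10, 2000.
Next: September 2000 → September 10, 2000.

August 10, 2000; September 10, 2000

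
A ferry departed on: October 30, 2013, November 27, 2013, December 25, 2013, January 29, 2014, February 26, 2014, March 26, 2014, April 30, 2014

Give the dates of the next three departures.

All Wednesdays; the gaps (28, 28, 35, 28, 28, 35) vary with month length.
This is the last Wednesday of each month.
May 2014 ends with Wednesday May 28, 2014.
Last Wednesday of June 2014: June 25, 2014.
Last Wednesday of July 2014: July 30, 2014.

May 28, 2014; June 25, 2014; July 30, 2014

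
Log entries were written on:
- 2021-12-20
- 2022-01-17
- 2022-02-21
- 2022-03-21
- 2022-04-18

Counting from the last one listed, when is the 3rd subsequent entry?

2022-07-18

All dates are Mondays, 28, 35, 28, 28 days apart.
Specifically, the 3rd Monday of each month.
May 2022 — 3rd Monday is 2022-05-16.
June 2022 — 3rd Monday is 2022-06-20.
3rd Monday of July 2022: 2022-07-18.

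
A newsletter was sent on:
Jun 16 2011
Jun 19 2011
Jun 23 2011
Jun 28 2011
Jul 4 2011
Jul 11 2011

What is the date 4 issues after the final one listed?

Aug 18 2011

The spacing grows by 1 each time: 3, 4, 5, 6, 7 days.
Next gap: 8 days. Jul 11 2011 + 8 days = Jul 19 2011.
Next gap: 9 days. Jul 19 2011 + 9 days = Jul 28 2011.
Next gap: 10 days. Jul 28 2011 + 10 days = Aug 7 2011.
Next gap: 11 days. Aug 7 2011 + 11 days = Aug 18 2011.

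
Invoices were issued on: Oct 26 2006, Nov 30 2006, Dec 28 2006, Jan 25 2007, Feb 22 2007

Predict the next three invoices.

These are Thursdays with 35, 28, 28, 28-day gaps.
Each is the final Thursday of its month — Nov 30 2006 is past the 28th, so '4th Thursday' doesn't fit.
March 2007 ends with Thursday Mar 29 2007.
Last Thursday of April 2007: Apr 26 2007.
May 2007 ends with Thursday May 31 2007.

Mar 29 2007, Apr 26 2007, May 31 2007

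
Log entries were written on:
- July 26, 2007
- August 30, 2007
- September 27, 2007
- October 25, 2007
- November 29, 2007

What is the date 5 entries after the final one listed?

April 24, 2008

All Thursdays; the gaps (35, 28, 28, 35) vary with month length.
This is the last Thursday of each month.
Last Thursday of December 2007: December 27, 2007.
January 2008 ends with Thursday January 31, 2008.
February 2008 ends with Thursday February 28, 2008.
Last Thursday of March 2008: March 27, 2008.
April 2008 ends with Thursday April 24, 2008.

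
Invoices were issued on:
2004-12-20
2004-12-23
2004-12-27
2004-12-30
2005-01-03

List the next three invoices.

The gap pattern 3, 4, 3, 4 repeats every 2 events.
These are the Mondays and Thursdays of each week.
Next Thursday: 2005-01-06.
Next Monday: 2005-01-10.
Next Thursday: 2005-01-13.

2005-01-06, 2005-01-10, 2005-01-13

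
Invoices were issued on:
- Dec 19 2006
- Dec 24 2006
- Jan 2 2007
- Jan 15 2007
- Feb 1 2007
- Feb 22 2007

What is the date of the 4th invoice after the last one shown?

Gaps: 5, 9, 13, 17, 21 days — each gap is 4 larger than the previous one.
Next gap: 25 days. Feb 22 2007 + 25 days = Mar 19 2007.
Next gap: 29 days. Mar 19 2007 + 29 days = Apr 17 2007.
Next gap: 33 days. Apr 17 2007 + 33 days = May 20 2007.
Next gap: 37 days. May 20 2007 + 37 days = Jun 26 2007.

Jun 26 2007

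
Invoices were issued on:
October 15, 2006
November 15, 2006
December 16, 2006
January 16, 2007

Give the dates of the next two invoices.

February 16, 2007; March 19, 2007

Every event comes 31 days after the last (31, 31, 31).
January 16, 2007 + 31 days = February 16, 2007.
February 16, 2007 + 31 days = March 19, 2007.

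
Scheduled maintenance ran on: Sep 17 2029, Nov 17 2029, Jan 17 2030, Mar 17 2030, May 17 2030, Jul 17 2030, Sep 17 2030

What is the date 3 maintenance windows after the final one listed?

Mar 17 2031

Gaps: 61, 61, 59, 61, 61, 62 days — not constant. Every event is on the 17th of the month.
Pattern: the 17th of every 2 months.
Next: November 2030 → Nov 17 2030.
January 2031: Jan 17 2031.
March 2031: Mar 17 2031.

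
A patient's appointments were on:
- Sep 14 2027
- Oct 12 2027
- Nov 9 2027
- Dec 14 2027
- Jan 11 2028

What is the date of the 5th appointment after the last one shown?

Jun 13 2028

These are Tuesdays at 28- or 35-day spacing (28, 28, 35, 28).
The pattern: 2nd Tuesday of the month.
2nd Tuesday of February 2028: Feb 8 2028.
2nd Tuesday of March 2028: Mar 14 2028.
April 2028 — 2nd Tuesday is Apr 11 2028.
May 2028 — 2nd Tuesday is May 9 2028.
June 2028 — 2nd Tuesday is Jun 13 2028.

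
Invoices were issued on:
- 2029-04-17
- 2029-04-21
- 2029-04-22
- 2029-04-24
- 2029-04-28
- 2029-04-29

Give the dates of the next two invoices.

2029-05-01, 2029-05-05

Gaps: 4, 1, 2, 4, 1 days — not constant, but cyclic with period 3.
The events fall on every Tuesday, Saturday and Sunday.
The following Tuesday is 2029-05-01.
The following Saturday is 2029-05-05.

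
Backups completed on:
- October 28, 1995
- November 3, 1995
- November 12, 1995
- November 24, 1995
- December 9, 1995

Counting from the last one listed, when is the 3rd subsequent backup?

Gaps: 6, 9, 12, 15 days — each gap is 3 larger than the previous one.
Next gap: 18 days. December 9, 1995 + 18 days = December 27, 1995.
Next gap: 21 days. December 27, 1995 + 21 days = January 17, 1996.
Next gap: 24 days. January 17, 1996 + 24 days = February 10, 1996.

February 10, 1996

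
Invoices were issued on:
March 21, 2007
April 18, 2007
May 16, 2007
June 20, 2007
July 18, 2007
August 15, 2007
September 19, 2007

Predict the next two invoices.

October 17, 2007; November 21, 2007

All dates are Wednesdays, 28, 28, 35, 28, 28, 35 days apart.
Specifically, the 3rd Wednesday of each month.
October 2007 — 3rd Wednesday is October 17, 2007.
3rd Wednesday of November 2007: November 21, 2007.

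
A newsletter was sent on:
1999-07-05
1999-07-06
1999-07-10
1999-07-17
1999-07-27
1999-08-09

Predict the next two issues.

1999-08-25, 1999-09-13

Intervals are 1, 4, 7, 10, 13 days — an arithmetic progression with common difference 3.
Next gap: 16 days. 1999-08-09 + 16 days = 1999-08-25.
Next gap: 19 days. 1999-08-25 + 19 days = 1999-09-13.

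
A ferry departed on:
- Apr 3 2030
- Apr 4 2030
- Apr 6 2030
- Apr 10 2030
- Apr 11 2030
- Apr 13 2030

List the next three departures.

Apr 17 2030, Apr 18 2030, Apr 20 2030

Every event lands on a Wednesday or Thursday or Saturday (gaps cycle 1, 2, 4, 1, 2).
So the schedule is: every Wednesday, Thursday and Saturday.
The following Wednesday is Apr 17 2030.
Next Thursday: Apr 18 2030.
The following Saturday is Apr 20 2030.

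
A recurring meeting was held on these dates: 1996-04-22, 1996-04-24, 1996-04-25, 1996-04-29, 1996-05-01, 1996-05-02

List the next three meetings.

Every event lands on a Monday or Wednesday or Thursday (gaps cycle 2, 1, 4, 2, 1).
So the schedule is: every Monday, Wednesday and Thursday.
Next Monday: 1996-05-06.
The following Wednesday is 1996-05-08.
The following Thursday is 1996-05-09.

1996-05-06, 1996-05-08, 1996-05-09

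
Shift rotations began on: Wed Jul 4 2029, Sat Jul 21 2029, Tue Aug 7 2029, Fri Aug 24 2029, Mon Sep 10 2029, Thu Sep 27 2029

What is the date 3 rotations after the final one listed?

Gaps between consecutive events: 17, 17, 17, 17, 17 days — a constant 17-day interval.
Thu Sep 27 2029 + 17 days = Sun Oct 14 2029.
Sun Oct 14 2029 + 17 days = Wed Oct 31 2029.
Wed Oct 31 2029 + 17 days = Sat Nov 17 2029.

Sat Nov 17 2029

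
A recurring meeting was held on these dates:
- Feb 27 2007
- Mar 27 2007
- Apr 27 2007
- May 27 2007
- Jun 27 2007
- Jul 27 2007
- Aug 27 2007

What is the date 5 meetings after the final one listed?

Jan 27 2008

The day-of-month is always 27 (28, 31, 30, 31, 30, 31 days between events).
So this recurs on the 27th of each month.
Next: September 2007 → Sep 27 2007.
October 2007: Oct 27 2007.
Next: November 2007 → Nov 27 2007.
December 2007: Dec 27 2007.
Next: January 2008 → Jan 27 2008.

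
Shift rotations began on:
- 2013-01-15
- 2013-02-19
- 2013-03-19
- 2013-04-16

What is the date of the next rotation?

Gaps: 35, 28, 28 days — a mix of 28 and 35. Every date is a Tuesday.
Each is the 3rd Tuesday of its month.
May 2013 — 3rd Tuesday is 2013-05-21.

2013-05-21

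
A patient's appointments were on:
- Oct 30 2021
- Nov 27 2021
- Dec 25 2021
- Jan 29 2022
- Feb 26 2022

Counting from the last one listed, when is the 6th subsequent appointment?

All Saturdays; the gaps (28, 28, 35, 28) vary with month length.
This is the last Saturday of each month.
Last Saturday of March 2022: Mar 26 2022.
Last Saturday of April 2022: Apr 30 2022.
May 2022 ends with Saturday May 28 2022.
Last Saturday of June 2022: Jun 25 2022.
July 2022 ends with Saturday Jul 30 2022.
Last Saturday of August 2022: Aug 27 2022.

Aug 27 2022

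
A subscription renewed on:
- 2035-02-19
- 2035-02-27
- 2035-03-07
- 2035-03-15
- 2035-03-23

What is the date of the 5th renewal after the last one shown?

Every event comes 8 days after the last (8, 8, 8, 8).
2035-03-23 + 8 days = 2035-03-31.
2035-03-31 + 8 days = 2035-04-08.
2035-04-08 + 8 days = 2035-04-16.
2035-04-16 + 8 days = 2035-04-24.
2035-04-24 + 8 days = 2035-05-02.

2035-05-02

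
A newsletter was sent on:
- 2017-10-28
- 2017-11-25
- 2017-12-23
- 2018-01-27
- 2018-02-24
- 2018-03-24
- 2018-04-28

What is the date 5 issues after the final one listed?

2018-09-22

These are Saturdays at 28- or 35-day spacing (28, 28, 35, 28, 28, 35).
The pattern: 4th Saturday of the month.
4th Saturday of May 2018: 2018-05-26.
June 2018 — 4th Saturday is 2018-06-23.
July 2018 — 4th Saturday is 2018-07-28.
August 2018 — 4th Saturday is 2018-08-25.
September 2018 — 4th Saturday is 2018-09-22.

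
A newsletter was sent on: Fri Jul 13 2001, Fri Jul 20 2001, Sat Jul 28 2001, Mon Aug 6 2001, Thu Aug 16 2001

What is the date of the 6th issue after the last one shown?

Mon Nov 5 2001

Gaps: 7, 8, 9, 10 days — each gap is 1 larger than the previous one.
Next gap: 11 days. Thu Aug 16 2001 + 11 days = Mon Aug 27 2001.
Next gap: 12 days. Mon Aug 27 2001 + 12 days = Sat Sep 8 2001.
Next gap: 13 days. Sat Sep 8 2001 + 13 days = Fri Sep 21 2001.
Next gap: 14 days. Fri Sep 21 2001 + 14 days = Fri Oct 5 2001.
Next gap: 15 days. Fri Oct 5 2001 + 15 days = Sat Oct 20 2001.
Next gap: 16 days. Sat Oct 20 2001 + 16 days = Mon Nov 5 2001.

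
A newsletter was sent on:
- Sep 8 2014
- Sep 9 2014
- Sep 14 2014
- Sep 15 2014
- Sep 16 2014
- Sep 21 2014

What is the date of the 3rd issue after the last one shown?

Sep 28 2014

The gap pattern 1, 5, 1, 1, 5 repeats every 3 events.
These are the Mondays, Tuesdays and Sundays of each week.
Next Monday: Sep 22 2014.
The following Tuesday is Sep 23 2014.
Next Sunday: Sep 28 2014.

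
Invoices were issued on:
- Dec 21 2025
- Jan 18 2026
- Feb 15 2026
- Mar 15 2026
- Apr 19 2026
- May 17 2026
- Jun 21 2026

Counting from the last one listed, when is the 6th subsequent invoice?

Gaps: 28, 28, 28, 35, 28, 35 days — a mix of 28 and 35. Every date is a Sunday.
Each is the 3rd Sunday of its month.
3rd Sunday of July 2026: Jul 19 2026.
August 2026 — 3rd Sunday is Aug 16 2026.
3rd Sunday of September 2026: Sep 20 2026.
3rd Sunday of October 2026: Oct 18 2026.
November 2026 — 3rd Sunday is Nov 15 2026.
December 2026 — 3rd Sunday is Dec 20 2026.

Dec 20 2026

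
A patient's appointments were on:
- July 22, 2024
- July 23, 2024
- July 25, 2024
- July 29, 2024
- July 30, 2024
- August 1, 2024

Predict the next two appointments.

The gap pattern 1, 2, 4, 1, 2 repeats every 3 events.
These are the Mondays, Tuesdays and Thursdays of each week.
Next Monday: August 5, 2024.
The following Tuesday is August 6, 2024.

August 5, 2024; August 6, 2024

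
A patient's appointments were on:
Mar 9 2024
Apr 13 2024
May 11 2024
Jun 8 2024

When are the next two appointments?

Jul 13 2024, Aug 10 2024

Gaps: 35, 28, 28 days — a mix of 28 and 35. Every date is a Saturday.
Each is the 2nd Saturday of its month.
July 2024 — 2nd Saturday is Jul 13 2024.
August 2024 — 2nd Saturday is Aug 10 2024.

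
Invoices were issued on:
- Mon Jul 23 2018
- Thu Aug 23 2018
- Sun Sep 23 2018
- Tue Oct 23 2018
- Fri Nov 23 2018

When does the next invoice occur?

Gaps: 31, 31, 30, 31 days — not constant. Every event is on the 23rd of the month.
Pattern: the 23rd of each month.
December 2018: Sun Dec 23 2018.

Sun Dec 23 2018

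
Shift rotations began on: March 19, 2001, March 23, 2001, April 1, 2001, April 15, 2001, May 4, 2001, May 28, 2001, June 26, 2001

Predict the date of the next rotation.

The spacing grows by 5 each time: 4, 9, 14, 19, 24, 29 days.
Next gap: 34 days. June 26, 2001 + 34 days = July 30, 2001.

July 30, 2001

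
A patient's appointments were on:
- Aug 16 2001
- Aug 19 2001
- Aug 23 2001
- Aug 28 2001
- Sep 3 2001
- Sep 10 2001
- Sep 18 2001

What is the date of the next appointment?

Intervals are 3, 4, 5, 6, 7, 8 days — an arithmetic progression with common difference 1.
Next gap: 9 days. Sep 18 2001 + 9 days = Sep 27 2001.

Sep 27 2001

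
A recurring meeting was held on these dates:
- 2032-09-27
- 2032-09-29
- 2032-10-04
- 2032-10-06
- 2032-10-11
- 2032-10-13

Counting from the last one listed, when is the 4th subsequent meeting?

2032-10-27

Gaps: 2, 5, 2, 5, 2 days — not constant, but cyclic with period 2.
The events fall on every Monday and Wednesday.
The following Monday is 2032-10-18.
Next Wednesday: 2032-10-20.
The following Monday is 2032-10-25.
Next Wednesday: 2032-10-27.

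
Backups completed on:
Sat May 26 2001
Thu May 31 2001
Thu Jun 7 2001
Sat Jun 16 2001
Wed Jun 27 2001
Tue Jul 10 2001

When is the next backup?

Wed Jul 25 2001

Gaps: 5, 7, 9, 11, 13 days — each gap is 2 larger than the previous one.
Next gap: 15 days. Tue Jul 10 2001 + 15 days = Wed Jul 25 2001.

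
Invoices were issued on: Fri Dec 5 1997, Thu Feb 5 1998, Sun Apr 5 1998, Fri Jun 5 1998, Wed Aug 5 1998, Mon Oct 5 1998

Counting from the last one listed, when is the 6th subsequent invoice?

Tue Oct 5 1999

Each date is the 5th; the gaps (62, 59, 61, 61, 61) track the month lengths.
The rule is the 5th of every 2 months.
December 1998: Sat Dec 5 1998.
Next: February 1999 → Fri Feb 5 1999.
Next: April 1999 → Mon Apr 5 1999.
June 1999: Sat Jun 5 1999.
August 1999: Thu Aug 5 1999.
Next: October 1999 → Tue Oct 5 1999.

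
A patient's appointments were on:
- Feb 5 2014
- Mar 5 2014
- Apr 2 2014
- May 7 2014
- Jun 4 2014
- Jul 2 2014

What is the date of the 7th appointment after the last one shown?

Feb 4 2015

All dates are Wednesdays, 28, 28, 35, 28, 28 days apart.
Specifically, the 1st Wednesday of each month.
1st Wednesday of August 2014: Aug 6 2014.
September 2014 — 1st Wednesday is Sep 3 2014.
October 2014 — 1st Wednesday is Oct 1 2014.
November 2014 — 1st Wednesday is Nov 5 2014.
December 2014 — 1st Wednesday is Dec 3 2014.
January 2015 — 1st Wednesday is Jan 7 2015.
1st Wednesday of February 2015: Feb 4 2015.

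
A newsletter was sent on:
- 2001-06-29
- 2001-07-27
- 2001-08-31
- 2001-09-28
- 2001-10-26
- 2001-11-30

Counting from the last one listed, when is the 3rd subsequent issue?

2002-02-22

Every date is a Friday; gaps 28, 35, 28, 28, 35 days.
Each is the last Friday of its month (at least one falls on the 29th or later, ruling out '4th Friday').
December 2001 ends with Friday 2001-12-28.
January 2002 ends with Friday 2002-01-25.
Last Friday of February 2002: 2002-02-22.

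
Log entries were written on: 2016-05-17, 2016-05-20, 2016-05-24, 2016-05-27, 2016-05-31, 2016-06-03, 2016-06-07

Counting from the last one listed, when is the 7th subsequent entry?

2016-07-01

Every event lands on a Tuesday or Friday (gaps cycle 3, 4, 3, 4, 3, 4).
So the schedule is: every Tuesday and Friday.
Next Friday: 2016-06-10.
Next Tuesday: 2016-06-14.
The following Friday is 2016-06-17.
Next Tuesday: 2016-06-21.
The following Friday is 2016-06-24.
Next Tuesday: 2016-06-28.
The following Friday is 2016-07-01.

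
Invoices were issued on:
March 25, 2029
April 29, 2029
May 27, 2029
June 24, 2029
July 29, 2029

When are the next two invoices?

August 26, 2029; September 30, 2029

These are Sundays with 35, 28, 28, 35-day gaps.
Each is the final Sunday of its month — April 29, 2029 is past the 28th, so '4th Sunday' doesn't fit.
Last Sunday of August 2029: August 26, 2029.
Last Sunday of September 2029: September 30, 2029.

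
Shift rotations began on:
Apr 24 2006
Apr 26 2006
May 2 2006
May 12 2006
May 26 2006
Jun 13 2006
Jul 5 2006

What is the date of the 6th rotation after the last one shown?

Gaps: 2, 6, 10, 14, 18, 22 days — each gap is 4 larger than the previous one.
Next gap: 26 days. Jul 5 2006 + 26 days = Jul 31 2006.
Next gap: 30 days. Jul 31 2006 + 30 days = Aug 30 2006.
Next gap: 34 days. Aug 30 2006 + 34 days = Oct 3 2006.
Next gap: 38 days. Oct 3 2006 + 38 days = Nov 10 2006.
Next gap: 42 days. Nov 10 2006 + 42 days = Dec 22 2006.
Next gap: 46 days. Dec 22 2006 + 46 days = Feb 6 2007.

Feb 6 2007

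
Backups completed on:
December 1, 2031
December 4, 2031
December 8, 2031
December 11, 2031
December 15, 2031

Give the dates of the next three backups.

Every event lands on a Monday or Thursday (gaps cycle 3, 4, 3, 4).
So the schedule is: every Monday and Thursday.
The following Thursday is December 18, 2031.
Next Monday: December 22, 2031.
Next Thursday: December 25, 2031.

December 18, 2031; December 22, 2031; December 25, 2031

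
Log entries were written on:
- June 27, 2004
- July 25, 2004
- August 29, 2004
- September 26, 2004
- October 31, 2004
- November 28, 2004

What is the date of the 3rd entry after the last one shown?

February 27, 2005

Every date is a Sunday; gaps 28, 35, 28, 35, 28 days.
Each is the last Sunday of its month (at least one falls on the 29th or later, ruling out '4th Sunday').
December 2004 ends with Sunday December 26, 2004.
Last Sunday of January 2005: January 30, 2005.
Last Sunday of February 2005: February 27, 2005.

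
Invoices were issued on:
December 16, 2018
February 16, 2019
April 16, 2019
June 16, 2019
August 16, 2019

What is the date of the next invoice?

October 16, 2019

Gaps: 62, 59, 61, 61 days — not constant. Every event is on the 16th of the month.
Pattern: the 16th of every 2 months.
October 2019: October 16, 2019.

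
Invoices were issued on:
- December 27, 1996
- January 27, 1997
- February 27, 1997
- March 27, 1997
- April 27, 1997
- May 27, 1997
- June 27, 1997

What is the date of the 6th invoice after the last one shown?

December 27, 1997

The day-of-month is always 27 (31, 31, 28, 31, 30, 31 days between events).
So this recurs on the 27th of each month.
Next: July 1997 → July 27, 1997.
Next: August 1997 → August 27, 1997.
Next: September 1997 → September 27, 1997.
Next: October 1997 → October 27, 1997.
November 1997: November 27, 1997.
Next: December 1997 → December 27, 1997.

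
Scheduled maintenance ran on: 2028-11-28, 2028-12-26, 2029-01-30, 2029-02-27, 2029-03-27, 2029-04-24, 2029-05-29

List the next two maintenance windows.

2029-06-26, 2029-07-31

Every date is a Tuesday; gaps 28, 35, 28, 28, 28, 35 days.
Each is the last Tuesday of its month (at least one falls on the 29th or later, ruling out '4th Tuesday').
Last Tuesday of June 2029: 2029-06-26.
Last Tuesday of July 2029: 2029-07-31.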